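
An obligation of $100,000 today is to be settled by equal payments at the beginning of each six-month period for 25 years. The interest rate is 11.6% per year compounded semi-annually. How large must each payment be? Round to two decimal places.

Level annuity due; solve PV = PMT × [(1 − (1+r)^−n)/r] × (1+r) for PMT.
Periodic rate r = 0.116/2 per half-year; n is counted in half-years.
With n = 50: PMT = 100,000 / ([(1 − (1+r)^−n)/r] × (1+r)) = $5,829.88

$5,829.88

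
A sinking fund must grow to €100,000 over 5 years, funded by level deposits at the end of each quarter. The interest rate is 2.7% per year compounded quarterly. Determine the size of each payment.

€4,686.92

Level ordinary annuity; solve FV = PMT × [((1+r)^n − 1)/r] for PMT.
Periodic rate r = 0.027/4 per quarter; n is counted in quarters.
With n = 20: PMT = 100,000 / ([((1+r)^n − 1)/r]) = €4,686.92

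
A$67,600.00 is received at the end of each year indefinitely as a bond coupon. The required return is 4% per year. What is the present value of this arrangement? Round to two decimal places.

A$1,690,000.00

Periodic rate r = 0.04 per year.
Level perpetuity: PV = PMT / r = 67,600 / (0.04) = A$1,690,000.00.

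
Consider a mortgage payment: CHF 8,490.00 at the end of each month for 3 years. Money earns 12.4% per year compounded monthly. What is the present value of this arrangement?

This is an ordinary annuity: 36 payments of CHF 8,490.00 at the end of each month.
Periodic rate r = 0.124/12 per month; n is counted in months.
PV = PMT × [(1 − (1+r)^−n)/r] = 8,490 × [1 − (1+r)^−36] / r = CHF 254,148.38

CHF 254,148.38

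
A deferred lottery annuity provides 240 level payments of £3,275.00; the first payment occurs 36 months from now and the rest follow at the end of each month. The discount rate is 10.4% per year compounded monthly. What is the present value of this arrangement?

£244,160.27

Ordinary annuity of 240 payments, first payment at period 36.
Periodic rate r = 0.104/12 per month; n is counted in months.
The ordinary-annuity PV formula values the stream one period before the first payment (period 35); discount that back 35 periods:
PV₀ = 3,275 × [1 − (1+r)^−240] / r × (1+r)^−35 = £244,160.27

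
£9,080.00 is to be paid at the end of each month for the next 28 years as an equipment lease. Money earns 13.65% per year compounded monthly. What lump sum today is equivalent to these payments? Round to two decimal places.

£780,392.08

This is an ordinary annuity: 336 payments of £9,080.00 at the end of each month.
Periodic rate r = 0.1365/12 per month; n is counted in months.
PV = PMT × [(1 − (1+r)^−n)/r] = 9,080 × [1 − (1+r)^−336] / r = £780,392.08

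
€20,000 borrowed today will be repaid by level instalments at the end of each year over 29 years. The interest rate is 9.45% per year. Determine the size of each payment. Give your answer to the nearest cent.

€2,038.62

Level ordinary annuity; solve PV = PMT × [(1 − (1+r)^−n)/r] for PMT.
Periodic rate r = 0.0945 per year.
With n = 29: PMT = 20,000 / ([(1 − (1+r)^−n)/r]) = €2,038.62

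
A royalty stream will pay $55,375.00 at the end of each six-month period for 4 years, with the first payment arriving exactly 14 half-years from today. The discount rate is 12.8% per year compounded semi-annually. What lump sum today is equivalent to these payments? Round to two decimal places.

$151,113.54

Ordinary annuity of 8 payments, first payment at period 14.
Periodic rate r = 0.128/2 per half-year; n is counted in half-years.
The ordinary-annuity PV formula values the stream one period before the first payment (period 13); discount that back 13 periods:
PV₀ = 55,375 × [1 − (1+r)^−8] / r × (1+r)^−13 = $151,113.54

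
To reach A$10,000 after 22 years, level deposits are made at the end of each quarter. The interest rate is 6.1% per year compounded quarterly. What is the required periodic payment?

A$54.70

Level ordinary annuity; solve FV = PMT × [((1+r)^n − 1)/r] for PMT.
Periodic rate r = 0.061/4 per quarter; n is counted in quarters.
With n = 88: PMT = 10,000 / ([((1+r)^n − 1)/r]) = A$54.70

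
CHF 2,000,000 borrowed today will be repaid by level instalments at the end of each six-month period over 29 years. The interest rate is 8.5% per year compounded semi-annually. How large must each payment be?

CHF 93,350.34

Level ordinary annuity; solve PV = PMT × [(1 − (1+r)^−n)/r] for PMT.
Periodic rate r = 0.085/2 per half-year; n is counted in half-years.
With n = 58: PMT = 2,000,000 / ([(1 − (1+r)^−n)/r]) = CHF 93,350.34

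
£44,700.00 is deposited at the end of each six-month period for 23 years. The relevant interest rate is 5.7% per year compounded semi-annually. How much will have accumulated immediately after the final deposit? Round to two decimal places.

This is an ordinary annuity: 46 deposits of £44,700.00 at the end of each six-month period.
Periodic rate r = 0.057/2 per half-year; n is counted in half-years.
FV = PMT × [((1+r)^n − 1)/r] = 44,700 × [(1+r)^46 − 1] / r = £4,144,527.07

£4,144,527.07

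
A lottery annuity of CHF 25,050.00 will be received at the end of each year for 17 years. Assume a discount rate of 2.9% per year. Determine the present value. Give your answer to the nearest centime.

This is an ordinary annuity: 17 payments of CHF 25,050.00 at the end of each year.
Periodic rate r = 0.029 per year.
PV = PMT × [(1 − (1+r)^−n)/r] = 25,050 × [1 − (1+r)^−17] / r = CHF 332,482.65

CHF 332,482.65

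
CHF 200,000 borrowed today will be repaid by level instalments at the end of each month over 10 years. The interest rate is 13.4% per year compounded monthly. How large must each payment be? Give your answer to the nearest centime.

Level ordinary annuity; solve PV = PMT × [(1 − (1+r)^−n)/r] for PMT.
Periodic rate r = 0.134/12 per month; n is counted in months.
With n = 120: PMT = 200,000 / ([(1 − (1+r)^−n)/r]) = CHF 3,033.59

CHF 3,033.59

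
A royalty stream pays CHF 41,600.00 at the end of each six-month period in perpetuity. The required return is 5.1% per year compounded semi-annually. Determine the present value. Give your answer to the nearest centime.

Periodic rate r = 0.051/2 per half-year.
Level perpetuity: PV = PMT / r = 41,600 / (0.051/2) = CHF 1,631,372.55.

CHF 1,631,372.55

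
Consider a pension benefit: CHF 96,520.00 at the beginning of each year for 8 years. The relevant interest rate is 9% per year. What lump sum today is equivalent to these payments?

This is an annuity due: 8 payments of CHF 96,520.00 at the beginning of each year.
Periodic rate r = 0.09 per year.
PV = PMT × [(1 − (1+r)^−n)/r] × (1+r) = 96,520 × [1 − (1+r)^−8] / r × (1+r) = CHF 582,300.61

CHF 582,300.61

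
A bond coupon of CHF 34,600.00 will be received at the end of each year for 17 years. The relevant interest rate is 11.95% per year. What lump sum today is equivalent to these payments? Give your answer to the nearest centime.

CHF 247,048.59

This is an ordinary annuity: 17 payments of CHF 34,600.00 at the end of each year.
Periodic rate r = 0.1195 per year.
PV = PMT × [(1 − (1+r)^−n)/r] = 34,600 × [1 − (1+r)^−17] / r = CHF 247,048.59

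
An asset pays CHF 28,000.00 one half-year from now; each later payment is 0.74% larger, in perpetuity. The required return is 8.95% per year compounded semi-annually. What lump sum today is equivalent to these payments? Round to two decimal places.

CHF 749,665.33

Periodic rate r = 0.0895/2 per half-year.
Growing perpetuity (Gordon): PV = PMT₁ / (r − g) = 28,000 / (r − 0.0074) = CHF 749,665.33.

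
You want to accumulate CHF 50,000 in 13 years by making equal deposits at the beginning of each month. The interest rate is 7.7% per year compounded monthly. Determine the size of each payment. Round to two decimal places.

Level annuity due; solve FV = PMT × [((1+r)^n − 1)/r] × (1+r) for PMT.
Periodic rate r = 0.077/12 per month; n is counted in months.
With n = 156: PMT = 50,000 / ([((1+r)^n − 1)/r] × (1+r)) = CHF 186.17

CHF 186.17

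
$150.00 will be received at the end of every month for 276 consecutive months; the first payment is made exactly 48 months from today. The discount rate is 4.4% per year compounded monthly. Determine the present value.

Ordinary annuity of 276 payments, first payment at period 48.
Periodic rate r = 0.044/12 per month; n is counted in months.
The ordinary-annuity PV formula values the stream one period before the first payment (period 47); discount that back 47 periods:
PV₀ = 150 × [1 − (1+r)^−276] / r × (1+r)^−47 = $21,900.70

$21,900.70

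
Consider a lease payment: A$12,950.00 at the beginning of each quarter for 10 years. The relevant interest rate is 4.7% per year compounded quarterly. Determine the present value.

A$416,239.53

This is an annuity due: 40 payments of A$12,950.00 at the beginning of each quarter.
Periodic rate r = 0.047/4 per quarter; n is counted in quarters.
PV = PMT × [(1 − (1+r)^−n)/r] × (1+r) = 12,950 × [1 − (1+r)^−40] / r × (1+r) = A$416,239.53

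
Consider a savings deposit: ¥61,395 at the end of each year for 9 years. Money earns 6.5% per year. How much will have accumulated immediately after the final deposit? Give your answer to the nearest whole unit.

¥720,277

This is an ordinary annuity: 9 deposits of ¥61,395 at the end of each year.
Periodic rate r = 0.065 per year.
FV = PMT × [((1+r)^n − 1)/r] = 61,395 × [(1+r)^9 − 1] / r = ¥720,277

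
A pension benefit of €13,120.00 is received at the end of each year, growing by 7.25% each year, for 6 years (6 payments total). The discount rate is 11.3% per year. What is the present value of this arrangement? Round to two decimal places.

€64,597.41

Periodic rate r = 0.113 per year.
Growing ordinary annuity: PV = PMT₁ × [1 − ((1+g)/(1+r))^n] / (r − g) = 13,120 × [1 − ((1+0.0725)/(1+r))^6] / (r − 0.0725) = €64,597.41.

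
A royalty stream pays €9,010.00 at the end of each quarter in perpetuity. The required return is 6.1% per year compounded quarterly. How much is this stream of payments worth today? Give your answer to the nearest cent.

€590,819.67

Periodic rate r = 0.061/4 per quarter.
Level perpetuity: PV = PMT / r = 9,010 / (0.061/4) = €590,819.67.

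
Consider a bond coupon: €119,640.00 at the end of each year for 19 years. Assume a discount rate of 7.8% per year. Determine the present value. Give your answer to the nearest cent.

This is an ordinary annuity: 19 payments of €119,640.00 at the end of each year.
Periodic rate r = 0.078 per year.
PV = PMT × [(1 − (1+r)^−n)/r] = 119,640 × [1 − (1+r)^−19] / r = €1,165,695.70

€1,165,695.70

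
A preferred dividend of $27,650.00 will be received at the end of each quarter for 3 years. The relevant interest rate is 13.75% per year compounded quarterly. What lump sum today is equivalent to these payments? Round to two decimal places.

This is an ordinary annuity: 12 payments of $27,650.00 at the end of each quarter.
Periodic rate r = 0.1375/4 per quarter; n is counted in quarters.
PV = PMT × [(1 − (1+r)^−n)/r] = 27,650 × [1 − (1+r)^−12] / r = $268,176.68

$268,176.68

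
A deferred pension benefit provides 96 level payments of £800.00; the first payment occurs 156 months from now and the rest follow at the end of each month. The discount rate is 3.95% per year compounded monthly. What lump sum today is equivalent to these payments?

Ordinary annuity of 96 payments, first payment at period 156.
Periodic rate r = 0.0395/12 per month; n is counted in months.
The ordinary-annuity PV formula values the stream one period before the first payment (period 155); discount that back 155 periods:
PV₀ = 800 × [1 − (1+r)^−96] / r × (1+r)^−155 = £39,511.57

£39,511.57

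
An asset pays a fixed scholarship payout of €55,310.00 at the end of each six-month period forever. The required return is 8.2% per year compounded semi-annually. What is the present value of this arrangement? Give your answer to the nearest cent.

Periodic rate r = 0.082/2 per half-year.
Level perpetuity: PV = PMT / r = 55,310 / (0.082/2) = €1,349,024.39.

€1,349,024.39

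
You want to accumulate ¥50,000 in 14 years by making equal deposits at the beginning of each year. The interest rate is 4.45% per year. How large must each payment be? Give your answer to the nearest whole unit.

Level annuity due; solve FV = PMT × [((1+r)^n − 1)/r] × (1+r) for PMT.
Periodic rate r = 0.0445 per year.
With n = 14: PMT = 50,000 / ([((1+r)^n − 1)/r] × (1+r)) = ¥2,537

¥2,537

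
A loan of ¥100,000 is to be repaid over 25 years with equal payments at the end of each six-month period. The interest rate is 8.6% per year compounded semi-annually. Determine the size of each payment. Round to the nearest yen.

¥4,897

Level ordinary annuity; solve PV = PMT × [(1 − (1+r)^−n)/r] for PMT.
Periodic rate r = 0.086/2 per half-year; n is counted in half-years.
With n = 50: PMT = 100,000 / ([(1 − (1+r)^−n)/r]) = ¥4,897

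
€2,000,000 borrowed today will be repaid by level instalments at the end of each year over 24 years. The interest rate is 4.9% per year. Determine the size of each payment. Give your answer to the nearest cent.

€143,535.12

Level ordinary annuity; solve PV = PMT × [(1 − (1+r)^−n)/r] for PMT.
Periodic rate r = 0.049 per year.
With n = 24: PMT = 2,000,000 / ([(1 − (1+r)^−n)/r]) = €143,535.12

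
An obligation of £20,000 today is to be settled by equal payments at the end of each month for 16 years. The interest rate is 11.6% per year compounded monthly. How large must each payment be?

Level ordinary annuity; solve PV = PMT × [(1 − (1+r)^−n)/r] for PMT.
Periodic rate r = 0.116/12 per month; n is counted in months.
With n = 192: PMT = 20,000 / ([(1 − (1+r)^−n)/r]) = £229.53

£229.53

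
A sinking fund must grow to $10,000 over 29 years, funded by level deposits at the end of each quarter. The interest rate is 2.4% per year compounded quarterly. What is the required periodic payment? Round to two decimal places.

Level ordinary annuity; solve FV = PMT × [((1+r)^n − 1)/r] for PMT.
Periodic rate r = 0.024/4 per quarter; n is counted in quarters.
With n = 116: PMT = 10,000 / ([((1+r)^n − 1)/r]) = $59.91

$59.91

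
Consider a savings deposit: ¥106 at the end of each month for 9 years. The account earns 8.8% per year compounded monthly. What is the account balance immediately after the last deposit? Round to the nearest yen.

¥17,366

This is an ordinary annuity: 108 deposits of ¥106 at the end of each month.
Periodic rate r = 0.088/12 per month; n is counted in months.
FV = PMT × [((1+r)^n − 1)/r] = 106 × [(1+r)^108 − 1] / r = ¥17,366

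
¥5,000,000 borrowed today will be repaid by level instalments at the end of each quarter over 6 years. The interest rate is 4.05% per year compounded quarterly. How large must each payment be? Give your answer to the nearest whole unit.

Level ordinary annuity; solve PV = PMT × [(1 − (1+r)^−n)/r] for PMT.
Periodic rate r = 0.0405/4 per quarter; n is counted in quarters.
With n = 24: PMT = 5,000,000 / ([(1 − (1+r)^−n)/r]) = ¥235,718

¥235,718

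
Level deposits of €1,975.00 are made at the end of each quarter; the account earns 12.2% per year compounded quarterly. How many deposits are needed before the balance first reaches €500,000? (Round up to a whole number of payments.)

73 payments

Periodic rate r = 0.122/4 per quarter; n is counted in quarters.
Ordinary annuity FV: 500,000 = 1,975 × [((1+r)^n − 1)/r].
(1+r)^n = 1 + 500,000 × r / 1,975, so n = ln(1 + 500,000·r/1,975) / ln(1+r) = 72.09.
Round up to a whole number of payments: n = 73.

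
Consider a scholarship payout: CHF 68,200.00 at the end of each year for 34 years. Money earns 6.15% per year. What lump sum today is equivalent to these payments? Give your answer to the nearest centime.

CHF 963,186.13

This is an ordinary annuity: 34 payments of CHF 68,200.00 at the end of each year.
Periodic rate r = 0.0615 per year.
PV = PMT × [(1 − (1+r)^−n)/r] = 68,200 × [1 − (1+r)^−34] / r = CHF 963,186.13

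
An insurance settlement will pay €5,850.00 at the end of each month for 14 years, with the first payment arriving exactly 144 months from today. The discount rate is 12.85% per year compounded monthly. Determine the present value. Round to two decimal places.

Ordinary annuity of 168 payments, first payment at period 144.
Periodic rate r = 0.1285/12 per month; n is counted in months.
The ordinary-annuity PV formula values the stream one period before the first payment (period 143); discount that back 143 periods:
PV₀ = 5,850 × [1 − (1+r)^−168] / r × (1+r)^−143 = €99,209.81

€99,209.81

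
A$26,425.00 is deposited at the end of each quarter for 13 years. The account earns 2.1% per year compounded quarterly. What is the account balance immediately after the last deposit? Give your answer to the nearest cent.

A$1,575,243.52

This is an ordinary annuity: 52 deposits of A$26,425.00 at the end of each quarter.
Periodic rate r = 0.021/4 per quarter; n is counted in quarters.
FV = PMT × [((1+r)^n − 1)/r] = 26,425 × [(1+r)^52 − 1] / r = A$1,575,243.52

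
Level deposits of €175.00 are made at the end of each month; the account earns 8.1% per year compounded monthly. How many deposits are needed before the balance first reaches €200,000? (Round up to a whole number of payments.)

322 payments

Periodic rate r = 0.081/12 per month; n is counted in months.
Ordinary annuity FV: 200,000 = 175 × [((1+r)^n − 1)/r].
(1+r)^n = 1 + 200,000 × r / 175, so n = ln(1 + 200,000·r/175) / ln(1+r) = 321.82.
Round up to a whole number of payments: n = 322.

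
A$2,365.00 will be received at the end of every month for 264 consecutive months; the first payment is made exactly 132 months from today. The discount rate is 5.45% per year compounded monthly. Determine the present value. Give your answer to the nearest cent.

A$200,665.67

Ordinary annuity of 264 payments, first payment at period 132.
Periodic rate r = 0.0545/12 per month; n is counted in months.
The ordinary-annuity PV formula values the stream one period before the first payment (period 131); discount that back 131 periods:
PV₀ = 2,365 × [1 − (1+r)^−264] / r × (1+r)^−131 = A$200,665.67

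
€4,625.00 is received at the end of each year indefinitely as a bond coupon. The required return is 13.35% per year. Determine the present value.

Periodic rate r = 0.1335 per year.
Level perpetuity: PV = PMT / r = 4,625 / (0.1335) = €34,644.19.

€34,644.19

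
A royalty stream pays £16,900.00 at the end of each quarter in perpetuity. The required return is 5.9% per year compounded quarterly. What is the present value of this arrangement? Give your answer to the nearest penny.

Periodic rate r = 0.059/4 per quarter.
Level perpetuity: PV = PMT / r = 16,900 / (0.059/4) = £1,145,762.71.

£1,145,762.71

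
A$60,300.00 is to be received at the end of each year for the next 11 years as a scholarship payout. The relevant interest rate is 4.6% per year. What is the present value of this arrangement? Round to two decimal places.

A$511,567.47

This is an ordinary annuity: 11 payments of A$60,300.00 at the end of each year.
Periodic rate r = 0.046 per year.
PV = PMT × [(1 − (1+r)^−n)/r] = 60,300 × [1 − (1+r)^−11] / r = A$511,567.47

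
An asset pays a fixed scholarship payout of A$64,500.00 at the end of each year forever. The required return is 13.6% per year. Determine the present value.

Periodic rate r = 0.136 per year.
Level perpetuity: PV = PMT / r = 64,500 / (0.136) = A$474,264.71.

A$474,264.71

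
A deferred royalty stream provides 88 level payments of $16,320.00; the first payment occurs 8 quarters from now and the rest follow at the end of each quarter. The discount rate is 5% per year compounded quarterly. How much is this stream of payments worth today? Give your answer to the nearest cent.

Ordinary annuity of 88 payments, first payment at period 8.
Periodic rate r = 0.05/4 per quarter; n is counted in quarters.
The ordinary-annuity PV formula values the stream one period before the first payment (period 7); discount that back 7 periods:
PV₀ = 16,320 × [1 − (1+r)^−88] / r × (1+r)^−7 = $795,737.11

$795,737.11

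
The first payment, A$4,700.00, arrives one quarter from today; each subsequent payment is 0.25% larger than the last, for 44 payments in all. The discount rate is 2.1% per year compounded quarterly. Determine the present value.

A$194,070.99

Periodic rate r = 0.021/4 per quarter; n is counted in quarters.
Growing ordinary annuity: PV = PMT₁ × [1 − ((1+g)/(1+r))^n] / (r − g) = 4,700 × [1 − ((1+0.0025)/(1+r))^44] / (r − 0.0025) = A$194,070.99.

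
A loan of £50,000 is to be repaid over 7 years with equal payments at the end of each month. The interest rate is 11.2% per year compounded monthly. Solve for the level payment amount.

Level ordinary annuity; solve PV = PMT × [(1 − (1+r)^−n)/r] for PMT.
Periodic rate r = 0.112/12 per month; n is counted in months.
With n = 84: PMT = 50,000 / ([(1 − (1+r)^−n)/r]) = £861.39

£861.39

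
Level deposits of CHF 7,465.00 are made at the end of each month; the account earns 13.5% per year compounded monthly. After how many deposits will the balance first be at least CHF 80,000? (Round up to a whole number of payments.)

Periodic rate r = 0.135/12 per month; n is counted in months.
Ordinary annuity FV: 80,000 = 7,465 × [((1+r)^n − 1)/r].
(1+r)^n = 1 + 80,000 × r / 7,465, so n = ln(1 + 80,000·r/7,465) / ln(1+r) = 10.18.
Round up to a whole number of payments: n = 11.

11 payments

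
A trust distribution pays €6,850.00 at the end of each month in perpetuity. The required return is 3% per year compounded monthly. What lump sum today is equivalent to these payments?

Periodic rate r = 0.03/12 per month.
Level perpetuity: PV = PMT / r = 6,850 / (0.03/12) = €2,740,000.00.

€2,740,000.00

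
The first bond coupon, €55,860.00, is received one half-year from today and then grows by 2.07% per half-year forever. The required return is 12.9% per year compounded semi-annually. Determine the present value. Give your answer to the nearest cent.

€1,275,342.47

Periodic rate r = 0.129/2 per half-year.
Growing perpetuity (Gordon): PV = PMT₁ / (r − g) = 55,860 / (r − 0.0207) = €1,275,342.47.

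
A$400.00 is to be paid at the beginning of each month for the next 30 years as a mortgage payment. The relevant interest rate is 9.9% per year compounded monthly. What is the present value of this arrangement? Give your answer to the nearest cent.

A$46,346.15

This is an annuity due: 360 payments of A$400.00 at the beginning of each month.
Periodic rate r = 0.099/12 per month; n is counted in months.
PV = PMT × [(1 − (1+r)^−n)/r] × (1+r) = 400 × [1 − (1+r)^−360] / r × (1+r) = A$46,346.15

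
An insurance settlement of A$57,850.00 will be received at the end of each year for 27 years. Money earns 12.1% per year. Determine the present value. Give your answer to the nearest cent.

A$456,213.17

This is an ordinary annuity: 27 payments of A$57,850.00 at the end of each year.
Periodic rate r = 0.121 per year.
PV = PMT × [(1 − (1+r)^−n)/r] = 57,850 × [1 − (1+r)^−27] / r = A$456,213.17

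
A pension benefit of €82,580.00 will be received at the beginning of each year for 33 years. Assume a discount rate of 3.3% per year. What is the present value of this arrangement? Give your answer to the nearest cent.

€1,699,581.55

This is an annuity due: 33 payments of €82,580.00 at the beginning of each year.
Periodic rate r = 0.033 per year.
PV = PMT × [(1 − (1+r)^−n)/r] × (1+r) = 82,580 × [1 − (1+r)^−33] / r × (1+r) = €1,699,581.55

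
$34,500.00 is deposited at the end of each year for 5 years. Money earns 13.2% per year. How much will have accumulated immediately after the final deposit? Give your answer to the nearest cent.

This is an ordinary annuity: 5 deposits of $34,500.00 at the end of each year.
Periodic rate r = 0.132 per year.
FV = PMT × [((1+r)^n − 1)/r] = 34,500 × [(1+r)^5 − 1] / r = $224,458.50

$224,458.50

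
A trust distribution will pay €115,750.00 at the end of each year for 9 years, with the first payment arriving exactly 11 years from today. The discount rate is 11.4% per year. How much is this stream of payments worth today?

€214,400.22

Ordinary annuity of 9 payments, first payment at period 11.
Periodic rate r = 0.114 per year.
The ordinary-annuity PV formula values the stream one period before the first payment (period 10); discount that back 10 periods:
PV₀ = 115,750 × [1 − (1+r)^−9] / r × (1+r)^−10 = €214,400.22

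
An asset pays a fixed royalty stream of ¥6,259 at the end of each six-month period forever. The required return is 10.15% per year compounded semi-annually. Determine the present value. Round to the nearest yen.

Periodic rate r = 0.1015/2 per half-year.
Level perpetuity: PV = PMT / r = 6,259 / (0.1015/2) = ¥123,330.

¥123,330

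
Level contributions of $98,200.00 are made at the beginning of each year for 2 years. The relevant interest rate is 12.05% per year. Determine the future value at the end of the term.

$233,325.19

This is an annuity due: 2 deposits of $98,200.00 at the beginning of each year.
Periodic rate r = 0.1205 per year.
FV = PMT × [((1+r)^n − 1)/r] × (1+r) = 98,200 × [(1+r)^2 − 1] / r × (1+r) = $233,325.19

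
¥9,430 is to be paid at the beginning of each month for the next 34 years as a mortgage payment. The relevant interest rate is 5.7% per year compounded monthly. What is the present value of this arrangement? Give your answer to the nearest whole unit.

¥1,706,153

This is an annuity due: 408 payments of ¥9,430 at the beginning of each month.
Periodic rate r = 0.057/12 per month; n is counted in months.
PV = PMT × [(1 − (1+r)^−n)/r] × (1+r) = 9,430 × [1 − (1+r)^−408] / r × (1+r) = ¥1,706,153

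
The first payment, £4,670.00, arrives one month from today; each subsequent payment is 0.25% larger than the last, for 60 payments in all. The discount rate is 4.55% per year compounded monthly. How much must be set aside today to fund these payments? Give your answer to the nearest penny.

£268,804.16

Periodic rate r = 0.0455/12 per month; n is counted in months.
Growing ordinary annuity: PV = PMT₁ × [1 − ((1+g)/(1+r))^n] / (r − g) = 4,670 × [1 − ((1+0.0025)/(1+r))^60] / (r − 0.0025) = £268,804.16.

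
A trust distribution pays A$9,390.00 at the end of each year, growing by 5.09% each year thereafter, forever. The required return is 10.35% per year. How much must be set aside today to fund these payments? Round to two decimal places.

Periodic rate r = 0.1035 per year.
Growing perpetuity (Gordon): PV = PMT₁ / (r − g) = 9,390 / (r − 0.0509) = A$178,517.11.

A$178,517.11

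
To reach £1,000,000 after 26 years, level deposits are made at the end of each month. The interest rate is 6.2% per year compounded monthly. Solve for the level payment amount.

Level ordinary annuity; solve FV = PMT × [((1+r)^n − 1)/r] for PMT.
Periodic rate r = 0.062/12 per month; n is counted in months.
With n = 312: PMT = 1,000,000 / ([((1+r)^n − 1)/r]) = £1,294.23

£1,294.23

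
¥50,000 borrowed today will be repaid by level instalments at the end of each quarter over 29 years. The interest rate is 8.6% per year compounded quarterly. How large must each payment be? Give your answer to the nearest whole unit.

Level ordinary annuity; solve PV = PMT × [(1 − (1+r)^−n)/r] for PMT.
Periodic rate r = 0.086/4 per quarter; n is counted in quarters.
With n = 116: PMT = 50,000 / ([(1 − (1+r)^−n)/r]) = ¥1,175

¥1,175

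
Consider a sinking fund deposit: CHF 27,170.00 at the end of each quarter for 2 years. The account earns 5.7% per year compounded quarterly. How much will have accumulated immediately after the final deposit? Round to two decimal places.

This is an ordinary annuity: 8 deposits of CHF 27,170.00 at the end of each quarter.
Periodic rate r = 0.057/4 per quarter; n is counted in quarters.
FV = PMT × [((1+r)^n − 1)/r] = 27,170 × [(1+r)^8 − 1] / r = CHF 228,515.36

CHF 228,515.36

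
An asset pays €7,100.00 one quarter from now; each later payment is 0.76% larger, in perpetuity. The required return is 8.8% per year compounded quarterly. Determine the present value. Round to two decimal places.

€493,055.56

Periodic rate r = 0.088/4 per quarter.
Growing perpetuity (Gordon): PV = PMT₁ / (r − g) = 7,100 / (r − 0.0076) = €493,055.56.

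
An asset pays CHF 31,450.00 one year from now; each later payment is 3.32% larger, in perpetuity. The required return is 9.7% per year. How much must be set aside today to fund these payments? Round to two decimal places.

CHF 492,946.71

Periodic rate r = 0.097 per year.
Growing perpetuity (Gordon): PV = PMT₁ / (r − g) = 31,450 / (r − 0.0332) = CHF 492,946.71.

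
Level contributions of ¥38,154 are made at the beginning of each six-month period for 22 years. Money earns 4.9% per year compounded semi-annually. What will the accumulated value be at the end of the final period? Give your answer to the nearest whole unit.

This is an annuity due: 44 deposits of ¥38,154 at the beginning of each six-month period.
Periodic rate r = 0.049/2 per half-year; n is counted in half-years.
FV = PMT × [((1+r)^n − 1)/r] × (1+r) = 38,154 × [(1+r)^44 − 1] / r × (1+r) = ¥3,032,742

¥3,032,742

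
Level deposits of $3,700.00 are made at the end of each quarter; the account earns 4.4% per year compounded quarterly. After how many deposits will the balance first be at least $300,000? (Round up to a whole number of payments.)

Periodic rate r = 0.044/4 per quarter; n is counted in quarters.
Ordinary annuity FV: 300,000 = 3,700 × [((1+r)^n − 1)/r].
(1+r)^n = 1 + 300,000 × r / 3,700, so n = ln(1 + 300,000·r/3,700) / ln(1+r) = 58.28.
Round up to a whole number of payments: n = 59.

59 payments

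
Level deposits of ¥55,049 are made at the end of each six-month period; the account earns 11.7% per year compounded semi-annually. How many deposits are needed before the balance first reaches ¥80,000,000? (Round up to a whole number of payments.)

79 payments

Periodic rate r = 0.117/2 per half-year; n is counted in half-years.
Ordinary annuity FV: 80,000,000 = 55,049 × [((1+r)^n − 1)/r].
(1+r)^n = 1 + 80,000,000 × r / 55,049, so n = ln(1 + 80,000,000·r/55,049) / ln(1+r) = 78.35.
Round up to a whole number of payments: n = 79.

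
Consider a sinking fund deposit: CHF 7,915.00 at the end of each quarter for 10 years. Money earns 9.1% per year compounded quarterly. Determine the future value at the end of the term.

CHF 507,645.10

This is an ordinary annuity: 40 deposits of CHF 7,915.00 at the end of each quarter.
Periodic rate r = 0.091/4 per quarter; n is counted in quarters.
FV = PMT × [((1+r)^n − 1)/r] = 7,915 × [(1+r)^40 − 1] / r = CHF 507,645.10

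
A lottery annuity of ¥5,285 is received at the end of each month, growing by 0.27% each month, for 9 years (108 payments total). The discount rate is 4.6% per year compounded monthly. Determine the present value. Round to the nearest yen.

¥535,586

Periodic rate r = 0.046/12 per month; n is counted in months.
Growing ordinary annuity: PV = PMT₁ × [1 − ((1+g)/(1+r))^n] / (r − g) = 5,285 × [1 − ((1+0.0027)/(1+r))^108] / (r − 0.0027) = ¥535,586.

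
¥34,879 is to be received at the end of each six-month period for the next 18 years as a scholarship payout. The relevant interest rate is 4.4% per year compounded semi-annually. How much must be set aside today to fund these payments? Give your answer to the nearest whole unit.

This is an ordinary annuity: 36 payments of ¥34,879 at the end of each six-month period.
Periodic rate r = 0.044/2 per half-year; n is counted in half-years.
PV = PMT × [(1 − (1+r)^−n)/r] = 34,879 × [1 − (1+r)^−36] / r = ¥861,125

¥861,125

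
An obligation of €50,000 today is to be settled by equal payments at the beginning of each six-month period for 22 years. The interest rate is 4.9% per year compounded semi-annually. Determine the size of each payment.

€1,824.74

Level annuity due; solve PV = PMT × [(1 − (1+r)^−n)/r] × (1+r) for PMT.
Periodic rate r = 0.049/2 per half-year; n is counted in half-years.
With n = 44: PMT = 50,000 / ([(1 − (1+r)^−n)/r] × (1+r)) = €1,824.74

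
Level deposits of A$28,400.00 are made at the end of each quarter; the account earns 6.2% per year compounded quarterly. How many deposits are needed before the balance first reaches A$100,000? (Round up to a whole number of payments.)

Periodic rate r = 0.062/4 per quarter; n is counted in quarters.
Ordinary annuity FV: 100,000 = 28,400 × [((1+r)^n − 1)/r].
(1+r)^n = 1 + 100,000 × r / 28,400, so n = ln(1 + 100,000·r/28,400) / ln(1+r) = 3.45.
Round up to a whole number of payments: n = 4.

4 payments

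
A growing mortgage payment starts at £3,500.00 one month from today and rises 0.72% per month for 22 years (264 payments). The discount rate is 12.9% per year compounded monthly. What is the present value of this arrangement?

Periodic rate r = 0.129/12 per month; n is counted in months.
Growing ordinary annuity: PV = PMT₁ × [1 − ((1+g)/(1+r))^n] / (r − g) = 3,500 × [1 − ((1+0.0072)/(1+r))^264] / (r − 0.0072) = £596,476.89.

£596,476.89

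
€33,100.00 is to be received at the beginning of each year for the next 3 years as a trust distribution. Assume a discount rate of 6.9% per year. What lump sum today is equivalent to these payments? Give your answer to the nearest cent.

€93,028.45

This is an annuity due: 3 payments of €33,100.00 at the beginning of each year.
Periodic rate r = 0.069 per year.
PV = PMT × [(1 − (1+r)^−n)/r] × (1+r) = 33,100 × [1 − (1+r)^−3] / r × (1+r) = €93,028.45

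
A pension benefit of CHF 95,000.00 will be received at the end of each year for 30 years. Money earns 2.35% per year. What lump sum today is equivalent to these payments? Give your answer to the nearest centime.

CHF 2,028,734.66

This is an ordinary annuity: 30 payments of CHF 95,000.00 at the end of each year.
Periodic rate r = 0.0235 per year.
PV = PMT × [(1 − (1+r)^−n)/r] = 95,000 × [1 − (1+r)^−30] / r = CHF 2,028,734.66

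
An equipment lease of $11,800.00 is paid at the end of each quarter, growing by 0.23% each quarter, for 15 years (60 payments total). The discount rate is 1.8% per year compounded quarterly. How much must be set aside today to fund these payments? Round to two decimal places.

$661,159.33

Periodic rate r = 0.018/4 per quarter; n is counted in quarters.
Growing ordinary annuity: PV = PMT₁ × [1 − ((1+g)/(1+r))^n] / (r − g) = 11,800 × [1 − ((1+0.0023)/(1+r))^60] / (r − 0.0023) = $661,159.33.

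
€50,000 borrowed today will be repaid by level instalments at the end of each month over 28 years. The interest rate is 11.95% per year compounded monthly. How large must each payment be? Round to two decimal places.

Level ordinary annuity; solve PV = PMT × [(1 − (1+r)^−n)/r] for PMT.
Periodic rate r = 0.1195/12 per month; n is counted in months.
With n = 336: PMT = 50,000 / ([(1 − (1+r)^−n)/r]) = €516.41

€516.41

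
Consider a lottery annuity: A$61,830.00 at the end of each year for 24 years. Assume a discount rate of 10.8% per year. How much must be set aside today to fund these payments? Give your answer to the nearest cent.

This is an ordinary annuity: 24 payments of A$61,830.00 at the end of each year.
Periodic rate r = 0.108 per year.
PV = PMT × [(1 − (1+r)^−n)/r] = 61,830 × [1 − (1+r)^−24] / r = A$523,654.87

A$523,654.87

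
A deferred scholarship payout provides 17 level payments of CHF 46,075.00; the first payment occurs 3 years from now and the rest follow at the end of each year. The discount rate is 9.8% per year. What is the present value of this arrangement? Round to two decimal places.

Ordinary annuity of 17 payments, first payment at period 3.
Periodic rate r = 0.098 per year.
The ordinary-annuity PV formula values the stream one period before the first payment (period 2); discount that back 2 periods:
PV₀ = 46,075 × [1 − (1+r)^−17] / r × (1+r)^−2 = CHF 310,394.72

CHF 310,394.72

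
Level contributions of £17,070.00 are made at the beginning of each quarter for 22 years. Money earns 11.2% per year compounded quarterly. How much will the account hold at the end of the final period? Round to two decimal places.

£6,493,003.54

This is an annuity due: 88 deposits of £17,070.00 at the beginning of each quarter.
Periodic rate r = 0.112/4 per quarter; n is counted in quarters.
FV = PMT × [((1+r)^n − 1)/r] × (1+r) = 17,070 × [(1+r)^88 − 1] / r × (1+r) = £6,493,003.54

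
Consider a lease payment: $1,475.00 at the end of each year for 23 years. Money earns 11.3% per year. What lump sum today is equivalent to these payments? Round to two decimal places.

$11,940.53

This is an ordinary annuity: 23 payments of $1,475.00 at the end of each year.
Periodic rate r = 0.113 per year.
PV = PMT × [(1 − (1+r)^−n)/r] = 1,475 × [1 − (1+r)^−23] / r = $11,940.53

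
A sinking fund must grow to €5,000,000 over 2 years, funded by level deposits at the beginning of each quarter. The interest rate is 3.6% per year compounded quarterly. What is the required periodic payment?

Level annuity due; solve FV = PMT × [((1+r)^n − 1)/r] × (1+r) for PMT.
Periodic rate r = 0.036/4 per quarter; n is counted in quarters.
With n = 8: PMT = 5,000,000 / ([((1+r)^n − 1)/r] × (1+r)) = €600,175.49

€600,175.49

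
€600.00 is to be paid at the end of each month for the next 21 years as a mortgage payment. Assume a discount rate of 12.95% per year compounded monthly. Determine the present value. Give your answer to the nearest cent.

€51,880.31

This is an ordinary annuity: 252 payments of €600.00 at the end of each month.
Periodic rate r = 0.1295/12 per month; n is counted in months.
PV = PMT × [(1 − (1+r)^−n)/r] = 600 × [1 − (1+r)^−252] / r = €51,880.31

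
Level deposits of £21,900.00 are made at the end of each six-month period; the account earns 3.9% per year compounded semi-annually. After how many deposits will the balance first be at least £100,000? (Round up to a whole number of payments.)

5 payments

Periodic rate r = 0.039/2 per half-year; n is counted in half-years.
Ordinary annuity FV: 100,000 = 21,900 × [((1+r)^n − 1)/r].
(1+r)^n = 1 + 100,000 × r / 21,900, so n = ln(1 + 100,000·r/21,900) / ln(1+r) = 4.42.
Round up to a whole number of payments: n = 5.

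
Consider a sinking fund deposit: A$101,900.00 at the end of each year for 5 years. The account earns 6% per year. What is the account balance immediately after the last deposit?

A$574,419.77

This is an ordinary annuity: 5 deposits of A$101,900.00 at the end of each year.
Periodic rate r = 0.06 per year.
FV = PMT × [((1+r)^n − 1)/r] = 101,900 × [(1+r)^5 − 1] / r = A$574,419.77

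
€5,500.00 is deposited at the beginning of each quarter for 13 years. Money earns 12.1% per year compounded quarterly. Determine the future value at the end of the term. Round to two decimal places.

€694,941.31

This is an annuity due: 52 deposits of €5,500.00 at the beginning of each quarter.
Periodic rate r = 0.121/4 per quarter; n is counted in quarters.
FV = PMT × [((1+r)^n − 1)/r] × (1+r) = 5,500 × [(1+r)^52 − 1] / r × (1+r) = €694,941.31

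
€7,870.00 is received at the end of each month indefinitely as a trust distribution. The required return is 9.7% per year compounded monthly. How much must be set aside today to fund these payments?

€973,608.25

Periodic rate r = 0.097/12 per month.
Level perpetuity: PV = PMT / r = 7,870 / (0.097/12) = €973,608.25.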